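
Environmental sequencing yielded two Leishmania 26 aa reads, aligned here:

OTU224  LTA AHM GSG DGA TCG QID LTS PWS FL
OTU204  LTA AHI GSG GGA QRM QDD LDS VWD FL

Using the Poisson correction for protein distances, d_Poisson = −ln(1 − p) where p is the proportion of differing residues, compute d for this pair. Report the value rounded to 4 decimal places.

Mismatches occur at site 6 (M↔I), site 10 (D↔G), site 13 (T↔Q), site 14 (C↔R), site 15 (G↔M), site 17 (I↔D), site 20 (T↔D), site 22 (P↔V), site 24 (S↔D).
p = 9/26 = 0.346154.
d = −ln(1 − 0.346154) = −ln(0.653846) = 0.4249.

0.4249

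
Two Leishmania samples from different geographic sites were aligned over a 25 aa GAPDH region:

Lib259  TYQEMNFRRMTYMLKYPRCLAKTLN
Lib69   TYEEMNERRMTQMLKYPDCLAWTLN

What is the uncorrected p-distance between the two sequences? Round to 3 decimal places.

Differing sites — 3:Q/E; 7:F/E; 12:Y/Q; 18:R/D; 22:K/W.
There are 5 differences over 25 sites, so p = 5/25 = 0.200.

0.200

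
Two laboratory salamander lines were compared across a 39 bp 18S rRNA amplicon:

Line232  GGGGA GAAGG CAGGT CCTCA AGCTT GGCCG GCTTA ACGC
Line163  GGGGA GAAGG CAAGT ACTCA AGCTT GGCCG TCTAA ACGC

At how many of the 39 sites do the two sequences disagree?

4

Differing sites — 13:G/A; 16:C/A; 31:G/T; 34:T/A.
That gives 4 mismatches out of 39 aligned sites, so the Hamming distance is 4.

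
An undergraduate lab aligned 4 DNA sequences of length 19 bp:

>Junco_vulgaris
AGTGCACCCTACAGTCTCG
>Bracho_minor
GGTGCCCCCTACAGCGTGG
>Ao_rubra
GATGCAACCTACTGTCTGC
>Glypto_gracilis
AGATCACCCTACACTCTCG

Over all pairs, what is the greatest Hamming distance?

Pairwise Hamming distances:
  Junco_vulgaris vs Bracho_minor: 5
  Junco_vulgaris vs Ao_rubra: 6
  Junco_vulgaris vs Glypto_gracilis: 3
  Bracho_minor vs Ao_rubra: 7
  Bracho_minor vs Glypto_gracilis: 8
  Ao_rubra vs Glypto_gracilis: 9
The largest is 9, between Ao_rubra and Glypto_gracilis.

9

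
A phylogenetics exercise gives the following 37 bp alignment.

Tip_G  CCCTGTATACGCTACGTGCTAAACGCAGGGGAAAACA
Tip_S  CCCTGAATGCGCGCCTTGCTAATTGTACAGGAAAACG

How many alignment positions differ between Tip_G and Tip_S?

11

Differing sites — 6:T/A; 9:A/G; 13:T/G; 14:A/C; 16:G/T; 23:A/T; 24:C/T; 26:C/T; 28:G/C; 29:G/A; 37:A/G.
That gives 11 mismatches out of 37 aligned sites, so the Hamming distance is 11.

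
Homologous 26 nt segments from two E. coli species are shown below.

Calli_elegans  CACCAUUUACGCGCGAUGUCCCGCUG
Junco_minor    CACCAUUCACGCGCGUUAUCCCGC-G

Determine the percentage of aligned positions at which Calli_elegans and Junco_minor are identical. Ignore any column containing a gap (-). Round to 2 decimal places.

Excluding the 1 gap column leaves 25 comparable sites.
Differing sites — 8:U/C; 16:A/U; 18:G/A.
22 of the 25 comparable sites match, so the percent identity is 22/25 × 100 = 88.00%.

88.00%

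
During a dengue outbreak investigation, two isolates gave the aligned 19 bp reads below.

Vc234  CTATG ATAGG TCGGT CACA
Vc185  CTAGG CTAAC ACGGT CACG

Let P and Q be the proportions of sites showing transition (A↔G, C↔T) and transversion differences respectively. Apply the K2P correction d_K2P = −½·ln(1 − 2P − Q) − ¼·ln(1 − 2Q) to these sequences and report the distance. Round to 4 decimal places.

Differing sites — 4:T/G (Tv); 6:A/C (Tv); 9:G/A (Ti); 10:G/C (Tv); 11:T/A (Tv); 19:A/G (Ti).
Of the 6 differences, 2 transitions and 4 transversions over 19 sites: P = 2/19 = 0.105263, Q = 4/19 = 0.210526.
d = −0.5·ln(0.578948) − 0.25·ln(0.578948) = −0.5·(-0.546543) − 0.25·(-0.546543) = 0.4099.

0.4099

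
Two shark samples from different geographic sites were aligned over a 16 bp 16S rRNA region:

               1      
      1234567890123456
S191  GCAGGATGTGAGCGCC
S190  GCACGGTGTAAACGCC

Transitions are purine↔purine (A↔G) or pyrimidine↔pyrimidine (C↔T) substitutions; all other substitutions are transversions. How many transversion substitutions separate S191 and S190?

Mismatches occur at site 4 (G→C, transversion), site 6 (A→G, transition), site 10 (G→A, transition), site 12 (G→A, transition).
Of the 4 differences, 3 transitions and 1 transversion, so the answer is 1.

1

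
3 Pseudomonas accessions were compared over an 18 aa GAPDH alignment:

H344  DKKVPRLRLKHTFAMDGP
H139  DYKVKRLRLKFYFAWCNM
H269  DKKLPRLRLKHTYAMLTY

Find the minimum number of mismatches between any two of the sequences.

5

Pairwise Hamming distances:
  H344 vs H139: 8
  H344 vs H269: 5
  H139 vs H269: 10
The smallest is 5, between H344 and H269.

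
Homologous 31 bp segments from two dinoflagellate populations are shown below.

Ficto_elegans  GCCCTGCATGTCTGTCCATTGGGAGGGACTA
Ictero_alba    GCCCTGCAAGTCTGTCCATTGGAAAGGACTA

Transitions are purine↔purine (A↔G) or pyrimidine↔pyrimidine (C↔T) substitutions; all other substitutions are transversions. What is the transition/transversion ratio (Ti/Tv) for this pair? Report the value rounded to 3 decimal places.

2.000

Mismatches occur at site 9 (T↔A, transversion), site 23 (G↔A, transition), site 25 (G↔A, transition).
Of the 3 differences, 2 transitions and 1 transversion, so Ti/Tv = 2/1 = 2.000.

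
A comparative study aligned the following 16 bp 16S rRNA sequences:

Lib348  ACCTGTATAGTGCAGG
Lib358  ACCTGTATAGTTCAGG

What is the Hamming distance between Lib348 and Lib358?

The sequences differ at position 12 (G/T).
That gives 1 mismatch out of 16 aligned sites, so the Hamming distance is 1.

1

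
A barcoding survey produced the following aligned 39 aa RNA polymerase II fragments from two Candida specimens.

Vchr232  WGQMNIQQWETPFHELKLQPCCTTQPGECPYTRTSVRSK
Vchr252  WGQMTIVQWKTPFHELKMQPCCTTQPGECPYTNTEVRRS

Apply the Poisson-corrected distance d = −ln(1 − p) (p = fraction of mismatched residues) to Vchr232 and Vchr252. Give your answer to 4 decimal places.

Differing sites — 5:N/T; 7:Q/V; 10:E/K; 18:L/M; 33:R/N; 35:S/E; 38:S/R; 39:K/S.
p = 8/39 = 0.205128.
d = −ln(1 − 0.205128) = −ln(0.794872) = 0.2296.

0.2296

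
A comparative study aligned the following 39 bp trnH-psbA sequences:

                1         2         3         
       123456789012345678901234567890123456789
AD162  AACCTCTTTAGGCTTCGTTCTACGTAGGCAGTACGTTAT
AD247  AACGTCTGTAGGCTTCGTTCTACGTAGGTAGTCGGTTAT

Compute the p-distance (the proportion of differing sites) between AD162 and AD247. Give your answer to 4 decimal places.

0.1282

The sequences differ at positions 4 (C/G), 8 (T/G), 29 (C/T), 33 (A/C), 34 (C/G).
There are 5 differences over 39 sites, so p = 5/39 = 0.1282.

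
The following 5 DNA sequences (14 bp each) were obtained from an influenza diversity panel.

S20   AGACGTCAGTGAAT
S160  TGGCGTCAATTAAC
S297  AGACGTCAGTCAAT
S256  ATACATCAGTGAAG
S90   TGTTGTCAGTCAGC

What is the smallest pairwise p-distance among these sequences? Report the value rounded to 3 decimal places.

0.071

Pairwise Hamming distances:
  S20 vs S160: 5
  S20 vs S297: 1
  S20 vs S256: 3
  S20 vs S90: 6
  S160 vs S297: 5
  S160 vs S256: 7
  S160 vs S90: 5
  S297 vs S256: 4
  S297 vs S90: 5
  S256 vs S90: 8
The smallest is 1 mismatch, between S20 and S297; p = 1/14 = 0.071.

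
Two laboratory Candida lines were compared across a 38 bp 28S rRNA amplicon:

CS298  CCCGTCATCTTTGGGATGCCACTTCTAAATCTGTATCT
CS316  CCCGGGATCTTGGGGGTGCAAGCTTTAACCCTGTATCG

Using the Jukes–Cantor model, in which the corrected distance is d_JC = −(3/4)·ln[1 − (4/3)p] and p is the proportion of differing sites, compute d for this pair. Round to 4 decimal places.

0.3658

The sequences differ at positions 5 (T/G), 6 (C/G), 12 (T/G), 16 (A/G), 20 (C/A), 22 (C/G), 23 (T/C), 25 (C/T), 29 (A/C), 30 (T/C), 38 (T/G).
p = 11/38 = 0.289474.
d = −0.75 · ln(1 − (4/3)·0.289474) = −0.75 · ln(0.614035) = −0.75 · (-0.487703) = 0.3658.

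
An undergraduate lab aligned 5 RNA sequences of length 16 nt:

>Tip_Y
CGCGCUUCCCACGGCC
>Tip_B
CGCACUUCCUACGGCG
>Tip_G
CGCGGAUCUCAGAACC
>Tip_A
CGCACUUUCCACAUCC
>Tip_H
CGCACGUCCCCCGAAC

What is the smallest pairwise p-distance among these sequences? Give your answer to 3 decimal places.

Pairwise Hamming distances:
  Tip_Y vs Tip_B: 3
  Tip_Y vs Tip_G: 6
  Tip_Y vs Tip_A: 4
  Tip_Y vs Tip_H: 5
  Tip_B vs Tip_G: 9
  Tip_B vs Tip_A: 5
  Tip_B vs Tip_H: 6
  Tip_G vs Tip_A: 7
  Tip_G vs Tip_H: 8
  Tip_A vs Tip_H: 6
The smallest is 3 mismatches, between Tip_Y and Tip_B; p = 3/16 = 0.188.

0.188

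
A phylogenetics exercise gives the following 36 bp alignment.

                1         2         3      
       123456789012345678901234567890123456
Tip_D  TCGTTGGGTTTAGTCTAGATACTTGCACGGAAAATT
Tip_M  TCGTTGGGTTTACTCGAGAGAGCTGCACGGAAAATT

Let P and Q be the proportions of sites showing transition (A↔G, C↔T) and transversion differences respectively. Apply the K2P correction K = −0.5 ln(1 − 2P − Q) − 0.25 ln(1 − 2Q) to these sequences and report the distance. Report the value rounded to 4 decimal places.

Differing sites — 13:G/C (Tv); 16:T/G (Tv); 20:T/G (Tv); 22:C/G (Tv); 23:T/C (Ti).
Of the 5 differences, 1 transition and 4 transversions over 36 sites: P = 1/36 = 0.027778, Q = 4/36 = 0.111111.
d = −0.5·ln(0.833333) − 0.25·ln(0.777778) = −0.5·(-0.182322) − 0.25·(-0.251314) = 0.1540.

0.1540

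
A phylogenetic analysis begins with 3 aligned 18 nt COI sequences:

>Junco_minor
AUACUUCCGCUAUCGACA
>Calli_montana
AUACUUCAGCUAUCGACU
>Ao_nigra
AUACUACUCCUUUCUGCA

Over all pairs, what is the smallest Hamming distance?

2

Pairwise Hamming distances:
  Junco_minor vs Calli_montana: 2
  Junco_minor vs Ao_nigra: 6
  Calli_montana vs Ao_nigra: 7
The smallest is 2, between Junco_minor and Calli_montana.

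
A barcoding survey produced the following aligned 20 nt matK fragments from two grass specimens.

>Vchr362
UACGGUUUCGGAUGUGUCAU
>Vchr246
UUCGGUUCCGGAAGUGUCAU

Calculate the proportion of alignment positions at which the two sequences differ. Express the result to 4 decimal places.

Differing sites — 2:A/U; 8:U/C; 13:U/A.
There are 3 differences over 20 sites, so p = 3/20 = 0.1500.

0.1500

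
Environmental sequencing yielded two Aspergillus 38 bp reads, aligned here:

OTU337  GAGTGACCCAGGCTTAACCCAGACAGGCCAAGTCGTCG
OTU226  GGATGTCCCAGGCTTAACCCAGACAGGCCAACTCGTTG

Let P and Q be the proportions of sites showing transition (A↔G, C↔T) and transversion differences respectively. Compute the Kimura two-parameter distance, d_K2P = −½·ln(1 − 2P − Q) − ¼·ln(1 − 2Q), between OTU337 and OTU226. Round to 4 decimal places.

0.1460

The sequences differ at positions 2 (A/G, transition), 3 (G/A, transition), 6 (A/T, transversion), 32 (G/C, transversion), 37 (C/T, transition).
Of the 5 differences, 3 transitions and 2 transversions over 38 sites: P = 3/38 = 0.078947, Q = 2/38 = 0.052632.
d = −0.5·ln(0.789474) − 0.25·ln(0.894736) = −0.5·(-0.236388) − 0.25·(-0.111227) = 0.1460.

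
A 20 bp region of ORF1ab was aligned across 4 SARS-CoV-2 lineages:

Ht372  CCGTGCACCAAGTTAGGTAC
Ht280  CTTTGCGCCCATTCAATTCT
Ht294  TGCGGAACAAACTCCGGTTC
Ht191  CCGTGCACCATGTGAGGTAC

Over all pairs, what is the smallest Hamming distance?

2

Pairwise Hamming distances:
  Ht372 vs Ht280: 10
  Ht372 vs Ht294: 10
  Ht372 vs Ht191: 2
  Ht280 vs Ht294: 14
  Ht280 vs Ht191: 11
  Ht294 vs Ht191: 11
The smallest is 2, between Ht372 and Ht191.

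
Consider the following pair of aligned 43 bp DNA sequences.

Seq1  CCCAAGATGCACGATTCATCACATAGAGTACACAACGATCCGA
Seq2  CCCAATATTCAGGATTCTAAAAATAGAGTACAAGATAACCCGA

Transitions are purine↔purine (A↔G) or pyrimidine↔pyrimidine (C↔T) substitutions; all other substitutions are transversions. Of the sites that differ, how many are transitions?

The sequences differ at positions 6 (G/T, transversion), 9 (G/T, transversion), 12 (C/G, transversion), 18 (A/T, transversion), 19 (T/A, transversion), 20 (C/A, transversion), 22 (C/A, transversion), 33 (C/A, transversion), 34 (A/G, transition), 36 (C/T, transition), 37 (G/A, transition), 39 (T/C, transition).
Of the 12 differences, 4 transitions and 8 transversions, so the answer is 4.

4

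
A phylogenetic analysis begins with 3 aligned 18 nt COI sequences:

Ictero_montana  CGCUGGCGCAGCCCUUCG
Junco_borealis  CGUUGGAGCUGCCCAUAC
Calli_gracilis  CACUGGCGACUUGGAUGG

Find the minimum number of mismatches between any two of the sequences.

6

Pairwise Hamming distances:
  Ictero_montana vs Junco_borealis: 6
  Ictero_montana vs Calli_gracilis: 9
  Junco_borealis vs Calli_gracilis: 11
The smallest is 6, between Ictero_montana and Junco_borealis.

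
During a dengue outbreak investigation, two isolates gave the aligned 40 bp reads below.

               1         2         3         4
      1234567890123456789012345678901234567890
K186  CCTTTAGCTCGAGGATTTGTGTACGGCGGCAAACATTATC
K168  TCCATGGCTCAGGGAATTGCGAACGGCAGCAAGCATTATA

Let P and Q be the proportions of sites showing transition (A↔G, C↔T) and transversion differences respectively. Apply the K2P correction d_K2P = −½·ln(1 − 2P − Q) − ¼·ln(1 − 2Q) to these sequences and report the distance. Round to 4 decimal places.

Differing sites — 1:C/T (Ti); 3:T/C (Ti); 4:T/A (Tv); 6:A/G (Ti); 11:G/A (Ti); 12:A/G (Ti); 16:T/A (Tv); 20:T/C (Ti); 22:T/A (Tv); 28:G/A (Ti); 33:A/G (Ti); 40:C/A (Tv).
Of the 12 differences, 8 transitions and 4 transversions over 40 sites: P = 8/40 = 0.200000, Q = 4/40 = 0.100000.
d = −0.5·ln(0.500000) − 0.25·ln(0.800000) = −0.5·(-0.693147) − 0.25·(-0.223144) = 0.4024.

0.4024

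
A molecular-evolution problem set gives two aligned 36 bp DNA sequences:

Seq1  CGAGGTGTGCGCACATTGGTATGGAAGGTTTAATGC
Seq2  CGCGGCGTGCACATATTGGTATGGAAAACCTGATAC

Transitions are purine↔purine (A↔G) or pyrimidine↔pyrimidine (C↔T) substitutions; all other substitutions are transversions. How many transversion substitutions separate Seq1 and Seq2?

1

The sequences differ at positions 3 (A/C, transversion), 6 (T/C, transition), 11 (G/A, transition), 14 (C/T, transition), 27 (G/A, transition), 28 (G/A, transition), 29 (T/C, transition), 30 (T/C, transition), 32 (A/G, transition), 35 (G/A, transition).
Of the 10 differences, 9 transitions and 1 transversion, so the answer is 1.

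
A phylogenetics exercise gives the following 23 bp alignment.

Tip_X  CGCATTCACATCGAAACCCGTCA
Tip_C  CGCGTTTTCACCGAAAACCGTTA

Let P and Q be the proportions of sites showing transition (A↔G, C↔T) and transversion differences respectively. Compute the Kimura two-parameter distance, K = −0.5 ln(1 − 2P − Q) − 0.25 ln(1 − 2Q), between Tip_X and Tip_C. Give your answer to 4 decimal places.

The sequences differ at positions 4 (A/G, transition), 7 (C/T, transition), 8 (A/T, transversion), 11 (T/C, transition), 17 (C/A, transversion), 22 (C/T, transition).
Of the 6 differences, 4 transitions and 2 transversions over 23 sites: P = 4/23 = 0.173913, Q = 2/23 = 0.086957.
d = −0.5·ln(0.565217) − 0.25·ln(0.826086) = −0.5·(-0.570546) − 0.25·(-0.191056) = 0.3330.

0.3330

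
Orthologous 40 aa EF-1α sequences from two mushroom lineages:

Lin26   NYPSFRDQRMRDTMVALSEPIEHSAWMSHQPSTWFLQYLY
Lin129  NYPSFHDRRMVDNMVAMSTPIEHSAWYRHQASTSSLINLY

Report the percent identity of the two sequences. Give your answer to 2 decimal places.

67.50%

The sequences differ at positions 6 (R/H), 8 (Q/R), 11 (R/V), 13 (T/N), 17 (L/M), 19 (E/T), 27 (M/Y), 28 (S/R), 31 (P/A), 34 (W/S), 35 (F/S), 37 (Q/I), 38 (Y/N).
27 of the 40 sites match, so the percent identity is 27/40 × 100 = 67.50%.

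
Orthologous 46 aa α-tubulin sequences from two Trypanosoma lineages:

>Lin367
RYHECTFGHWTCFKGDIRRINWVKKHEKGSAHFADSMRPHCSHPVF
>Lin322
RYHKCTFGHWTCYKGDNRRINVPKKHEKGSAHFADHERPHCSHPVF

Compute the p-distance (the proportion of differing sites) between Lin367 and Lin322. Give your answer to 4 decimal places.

0.1522

Differing sites — 4:E/K; 13:F/Y; 17:I/N; 22:W/V; 23:V/P; 36:S/H; 37:M/E.
There are 7 differences over 46 sites, so p = 7/46 = 0.1522.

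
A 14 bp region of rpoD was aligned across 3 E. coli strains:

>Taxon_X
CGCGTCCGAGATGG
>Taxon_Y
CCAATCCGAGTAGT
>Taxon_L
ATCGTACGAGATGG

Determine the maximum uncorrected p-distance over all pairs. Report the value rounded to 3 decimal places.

Pairwise Hamming distances:
  Taxon_X vs Taxon_Y: 6
  Taxon_X vs Taxon_L: 3
  Taxon_Y vs Taxon_L: 8
The largest is 8 mismatches, between Taxon_Y and Taxon_L; p = 8/14 = 0.571.

0.571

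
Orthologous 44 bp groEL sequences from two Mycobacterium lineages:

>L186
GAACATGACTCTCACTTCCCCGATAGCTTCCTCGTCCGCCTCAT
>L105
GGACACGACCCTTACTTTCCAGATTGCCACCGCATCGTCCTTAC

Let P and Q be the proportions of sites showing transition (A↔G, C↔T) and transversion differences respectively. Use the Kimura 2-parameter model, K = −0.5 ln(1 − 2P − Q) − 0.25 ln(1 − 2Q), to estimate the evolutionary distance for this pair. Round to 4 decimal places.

Mismatches occur at site 2 (A↔G, transition), site 6 (T↔C, transition), site 10 (T↔C, transition), site 13 (C↔T, transition), site 18 (C↔T, transition), site 21 (C↔A, transversion), site 25 (A↔T, transversion), site 28 (T↔C, transition), site 29 (T↔A, transversion), site 32 (T↔G, transversion), site 34 (G↔A, transition), site 37 (C↔G, transversion), site 38 (G↔T, transversion), site 42 (C↔T, transition), site 44 (T↔C, transition).
Of the 15 differences, 9 transitions and 6 transversions over 44 sites: P = 9/44 = 0.204545, Q = 6/44 = 0.136364.
d = −0.5·ln(0.454546) − 0.25·ln(0.727272) = −0.5·(-0.788456) − 0.25·(-0.318455) = 0.4738.

0.4738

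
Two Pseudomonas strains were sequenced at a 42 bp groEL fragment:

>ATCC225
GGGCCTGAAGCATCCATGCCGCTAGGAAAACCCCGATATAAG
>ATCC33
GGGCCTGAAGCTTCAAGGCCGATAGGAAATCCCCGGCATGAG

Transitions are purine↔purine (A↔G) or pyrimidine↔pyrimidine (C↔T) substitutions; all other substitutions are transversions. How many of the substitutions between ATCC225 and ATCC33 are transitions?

3

The sequences differ at positions 12 (A/T, transversion), 15 (C/A, transversion), 17 (T/G, transversion), 22 (C/A, transversion), 30 (A/T, transversion), 36 (A/G, transition), 37 (T/C, transition), 40 (A/G, transition).
Of the 8 differences, 3 transitions and 5 transversions, so the answer is 3.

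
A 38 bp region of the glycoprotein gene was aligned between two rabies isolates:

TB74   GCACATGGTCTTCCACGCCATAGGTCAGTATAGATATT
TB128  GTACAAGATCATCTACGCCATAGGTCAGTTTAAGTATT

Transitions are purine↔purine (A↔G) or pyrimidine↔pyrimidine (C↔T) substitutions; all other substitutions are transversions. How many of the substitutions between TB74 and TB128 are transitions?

Differing sites — 2:C/T (Ti); 6:T/A (Tv); 8:G/A (Ti); 11:T/A (Tv); 14:C/T (Ti); 30:A/T (Tv); 33:G/A (Ti); 34:A/G (Ti).
Of the 8 differences, 5 transitions and 3 transversions, so the answer is 5.

5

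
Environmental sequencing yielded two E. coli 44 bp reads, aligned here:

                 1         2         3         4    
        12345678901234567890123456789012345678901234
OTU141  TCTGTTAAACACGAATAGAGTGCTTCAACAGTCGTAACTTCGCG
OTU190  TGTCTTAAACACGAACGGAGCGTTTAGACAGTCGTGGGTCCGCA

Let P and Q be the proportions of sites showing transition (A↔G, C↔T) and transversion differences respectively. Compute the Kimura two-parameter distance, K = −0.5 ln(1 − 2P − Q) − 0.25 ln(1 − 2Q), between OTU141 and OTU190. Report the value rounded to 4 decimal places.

0.3967

Mismatches occur at site 2 (C→G, transversion), site 4 (G→C, transversion), site 16 (T→C, transition), site 17 (A→G, transition), site 21 (T→C, transition), site 23 (C→T, transition), site 26 (C→A, transversion), site 27 (A→G, transition), site 36 (A→G, transition), site 37 (A→G, transition), site 38 (C→G, transversion), site 40 (T→C, transition), site 44 (G→A, transition).
Of the 13 differences, 9 transitions and 4 transversions over 44 sites: P = 9/44 = 0.204545, Q = 4/44 = 0.090909.
d = −0.5·ln(0.500001) − 0.25·ln(0.818182) = −0.5·(-0.693145) − 0.25·(-0.200670) = 0.3967.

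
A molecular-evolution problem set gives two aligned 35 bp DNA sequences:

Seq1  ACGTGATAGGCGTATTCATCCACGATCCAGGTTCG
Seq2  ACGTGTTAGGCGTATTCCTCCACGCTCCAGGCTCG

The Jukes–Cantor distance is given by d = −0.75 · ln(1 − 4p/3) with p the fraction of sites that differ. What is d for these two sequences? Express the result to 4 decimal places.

Mismatches occur at site 6 (A/T), site 18 (A/C), site 25 (A/C), site 32 (T/C).
p = 4/35 = 0.114286.
d = −0.75 · ln(1 − (4/3)·0.114286) = −0.75 · ln(0.847619) = −0.75 · (-0.165324) = 0.1240.

0.1240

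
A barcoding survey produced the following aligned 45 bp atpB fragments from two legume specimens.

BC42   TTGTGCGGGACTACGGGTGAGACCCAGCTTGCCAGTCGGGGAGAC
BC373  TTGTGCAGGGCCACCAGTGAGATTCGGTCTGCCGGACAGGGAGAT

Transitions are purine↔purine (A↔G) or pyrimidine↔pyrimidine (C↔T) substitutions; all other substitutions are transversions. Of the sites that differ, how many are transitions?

The sequences differ at positions 7 (G/A, transition), 10 (A/G, transition), 12 (T/C, transition), 15 (G/C, transversion), 16 (G/A, transition), 23 (C/T, transition), 24 (C/T, transition), 26 (A/G, transition), 28 (C/T, transition), 29 (T/C, transition), 34 (A/G, transition), 36 (T/A, transversion), 38 (G/A, transition), 45 (C/T, transition).
Of the 14 differences, 12 transitions and 2 transversions, so the answer is 12.

12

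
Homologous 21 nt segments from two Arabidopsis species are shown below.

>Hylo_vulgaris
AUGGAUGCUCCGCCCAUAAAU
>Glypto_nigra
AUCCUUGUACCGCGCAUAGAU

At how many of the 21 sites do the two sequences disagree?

7

Differing sites — 3:G/C; 4:G/C; 5:A/U; 8:C/U; 9:U/A; 14:C/G; 19:A/G.
That gives 7 mismatches out of 21 aligned sites, so the Hamming distance is 7.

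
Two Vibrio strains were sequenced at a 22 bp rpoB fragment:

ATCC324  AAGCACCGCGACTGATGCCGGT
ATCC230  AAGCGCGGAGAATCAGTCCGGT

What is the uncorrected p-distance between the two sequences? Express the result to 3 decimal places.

Differing sites — 5:A/G; 7:C/G; 9:C/A; 12:C/A; 14:G/C; 16:T/G; 17:G/T.
There are 7 differences over 22 sites, so p = 7/22 = 0.318.

0.318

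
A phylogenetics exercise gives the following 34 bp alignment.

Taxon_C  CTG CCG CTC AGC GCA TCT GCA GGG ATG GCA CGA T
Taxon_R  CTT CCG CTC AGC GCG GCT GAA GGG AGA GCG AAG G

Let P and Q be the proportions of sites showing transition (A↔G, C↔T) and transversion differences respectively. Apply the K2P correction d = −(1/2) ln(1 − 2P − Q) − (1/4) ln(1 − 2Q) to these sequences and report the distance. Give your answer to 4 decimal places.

0.4268

Differing sites — 3:G/T (Tv); 15:A/G (Ti); 16:T/G (Tv); 20:C/A (Tv); 26:T/G (Tv); 27:G/A (Ti); 30:A/G (Ti); 31:C/A (Tv); 32:G/A (Ti); 33:A/G (Ti); 34:T/G (Tv).
Of the 11 differences, 5 transitions and 6 transversions over 34 sites: P = 5/34 = 0.147059, Q = 6/34 = 0.176471.
d = −0.5·ln(0.529411) − 0.25·ln(0.647058) = −0.5·(-0.635990) − 0.25·(-0.435319) = 0.4268.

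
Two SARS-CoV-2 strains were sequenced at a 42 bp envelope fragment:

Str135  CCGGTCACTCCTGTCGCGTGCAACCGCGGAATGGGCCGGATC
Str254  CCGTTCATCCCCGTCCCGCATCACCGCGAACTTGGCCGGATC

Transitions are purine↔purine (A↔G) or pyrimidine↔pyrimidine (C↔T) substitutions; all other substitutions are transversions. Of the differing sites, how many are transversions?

Mismatches occur at site 4 (G/T, transversion), site 8 (C/T, transition), site 9 (T/C, transition), site 12 (T/C, transition), site 16 (G/C, transversion), site 19 (T/C, transition), site 20 (G/A, transition), site 21 (C/T, transition), site 22 (A/C, transversion), site 29 (G/A, transition), site 31 (A/C, transversion), site 33 (G/T, transversion).
Of the 12 differences, 7 transitions and 5 transversions, so the answer is 5.

5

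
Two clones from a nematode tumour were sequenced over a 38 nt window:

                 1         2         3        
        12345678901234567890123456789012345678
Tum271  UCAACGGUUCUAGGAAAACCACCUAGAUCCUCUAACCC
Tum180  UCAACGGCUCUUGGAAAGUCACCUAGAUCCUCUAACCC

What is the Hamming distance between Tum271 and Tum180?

The sequences differ at positions 8 (U/C), 12 (A/U), 18 (A/G), 19 (C/U).
That gives 4 mismatches out of 38 aligned sites, so the Hamming distance is 4.

4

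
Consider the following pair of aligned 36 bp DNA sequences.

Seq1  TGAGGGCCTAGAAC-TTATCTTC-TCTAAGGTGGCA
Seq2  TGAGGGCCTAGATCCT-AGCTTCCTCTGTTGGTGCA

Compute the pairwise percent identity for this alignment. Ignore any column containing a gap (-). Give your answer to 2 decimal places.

Excluding the 3 gap columns leaves 33 comparable sites.
Mismatches occur at site 13 (A→T), site 19 (T→G), site 28 (A→G), site 29 (A→T), site 30 (G→T), site 32 (T→G), site 33 (G→T).
26 of the 33 comparable sites match, so the percent identity is 26/33 × 100 = 78.79%.

78.79%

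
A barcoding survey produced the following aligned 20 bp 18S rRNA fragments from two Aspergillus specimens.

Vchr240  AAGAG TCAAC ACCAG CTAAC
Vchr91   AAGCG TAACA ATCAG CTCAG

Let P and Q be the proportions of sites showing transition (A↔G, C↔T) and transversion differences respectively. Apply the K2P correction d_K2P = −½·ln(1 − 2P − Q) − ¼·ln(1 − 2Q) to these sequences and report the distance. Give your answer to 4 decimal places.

0.4845

Differing sites — 4:A/C (Tv); 7:C/A (Tv); 9:A/C (Tv); 10:C/A (Tv); 12:C/T (Ti); 18:A/C (Tv); 20:C/G (Tv).
Of the 7 differences, 1 transition and 6 transversions over 20 sites: P = 1/20 = 0.050000, Q = 6/20 = 0.300000.
d = −0.5·ln(0.600000) − 0.25·ln(0.400000) = −0.5·(-0.510826) − 0.25·(-0.916291) = 0.4845.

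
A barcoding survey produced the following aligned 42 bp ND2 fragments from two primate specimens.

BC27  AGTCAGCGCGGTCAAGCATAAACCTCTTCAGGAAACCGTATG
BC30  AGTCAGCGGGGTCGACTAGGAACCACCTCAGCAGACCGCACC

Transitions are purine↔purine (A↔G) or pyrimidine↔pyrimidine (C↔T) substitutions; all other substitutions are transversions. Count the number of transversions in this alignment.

Mismatches occur at site 9 (C→G, transversion), site 14 (A→G, transition), site 16 (G→C, transversion), site 17 (C→T, transition), site 19 (T→G, transversion), site 20 (A→G, transition), site 25 (T→A, transversion), site 27 (T→C, transition), site 32 (G→C, transversion), site 34 (A→G, transition), site 39 (T→C, transition), site 41 (T→C, transition), site 42 (G→C, transversion).
Of the 13 differences, 7 transitions and 6 transversions, so the answer is 6.

6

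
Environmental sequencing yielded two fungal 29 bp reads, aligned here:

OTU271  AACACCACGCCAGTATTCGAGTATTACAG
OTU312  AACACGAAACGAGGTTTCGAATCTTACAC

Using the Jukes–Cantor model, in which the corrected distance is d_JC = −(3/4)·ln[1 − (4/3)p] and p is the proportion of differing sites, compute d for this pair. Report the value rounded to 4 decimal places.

0.4006

Mismatches occur at site 6 (C/G), site 8 (C/A), site 9 (G/A), site 11 (C/G), site 14 (T/G), site 15 (A/T), site 21 (G/A), site 23 (A/C), site 29 (G/C).
p = 9/29 = 0.310345.
d = −0.75 · ln(1 − (4/3)·0.310345) = −0.75 · ln(0.586207) = −0.75 · (-0.534082) = 0.4006.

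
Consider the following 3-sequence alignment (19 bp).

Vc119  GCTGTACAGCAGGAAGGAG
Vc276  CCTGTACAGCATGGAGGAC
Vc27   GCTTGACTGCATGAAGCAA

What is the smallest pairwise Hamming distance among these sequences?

Pairwise Hamming distances:
  Vc119 vs Vc276: 4
  Vc119 vs Vc27: 6
  Vc276 vs Vc27: 7
The smallest is 4, between Vc119 and Vc276.

4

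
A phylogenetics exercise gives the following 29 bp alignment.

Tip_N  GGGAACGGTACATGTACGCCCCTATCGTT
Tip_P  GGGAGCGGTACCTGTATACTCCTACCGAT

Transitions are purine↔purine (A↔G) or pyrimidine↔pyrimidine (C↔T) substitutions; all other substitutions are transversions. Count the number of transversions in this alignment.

2

The sequences differ at positions 5 (A/G, transition), 12 (A/C, transversion), 17 (C/T, transition), 18 (G/A, transition), 20 (C/T, transition), 25 (T/C, transition), 28 (T/A, transversion).
Of the 7 differences, 5 transitions and 2 transversions, so the answer is 2.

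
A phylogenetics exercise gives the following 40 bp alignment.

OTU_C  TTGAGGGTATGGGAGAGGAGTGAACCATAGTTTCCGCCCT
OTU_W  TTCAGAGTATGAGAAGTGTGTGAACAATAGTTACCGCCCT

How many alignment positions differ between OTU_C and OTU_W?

9

Mismatches occur at site 3 (G/C), site 6 (G/A), site 12 (G/A), site 15 (G/A), site 16 (A/G), site 17 (G/T), site 19 (A/T), site 26 (C/A), site 33 (T/A).
That gives 9 mismatches out of 40 aligned sites, so the Hamming distance is 9.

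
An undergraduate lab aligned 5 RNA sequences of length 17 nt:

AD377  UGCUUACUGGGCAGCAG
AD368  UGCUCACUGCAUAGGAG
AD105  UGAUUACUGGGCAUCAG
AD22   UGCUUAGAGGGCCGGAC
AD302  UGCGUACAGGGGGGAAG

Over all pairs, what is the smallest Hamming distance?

2

Pairwise Hamming distances:
  AD377 vs AD368: 5
  AD377 vs AD105: 2
  AD377 vs AD22: 5
  AD377 vs AD302: 5
  AD368 vs AD105: 7
  AD368 vs AD22: 8
  AD368 vs AD302: 8
  AD105 vs AD22: 7
  AD105 vs AD302: 7
  AD22 vs AD302: 6
The smallest is 2, between AD377 and AD105.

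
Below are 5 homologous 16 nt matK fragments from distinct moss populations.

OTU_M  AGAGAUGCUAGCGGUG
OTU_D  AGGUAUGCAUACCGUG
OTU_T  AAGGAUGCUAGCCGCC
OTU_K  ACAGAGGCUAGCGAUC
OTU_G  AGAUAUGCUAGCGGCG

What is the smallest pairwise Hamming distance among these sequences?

Pairwise Hamming distances:
  OTU_M vs OTU_D: 6
  OTU_M vs OTU_T: 5
  OTU_M vs OTU_K: 4
  OTU_M vs OTU_G: 2
  OTU_D vs OTU_T: 7
  OTU_D vs OTU_K: 10
  OTU_D vs OTU_G: 6
  OTU_T vs OTU_K: 6
  OTU_T vs OTU_G: 5
  OTU_K vs OTU_G: 6
The smallest is 2, between OTU_M and OTU_G.

2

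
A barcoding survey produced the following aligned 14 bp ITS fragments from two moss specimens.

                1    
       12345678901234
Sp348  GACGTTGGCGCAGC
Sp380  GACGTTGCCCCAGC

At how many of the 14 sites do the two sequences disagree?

2

The sequences differ at positions 8 (G/C), 10 (G/C).
That gives 2 mismatches out of 14 aligned sites, so the Hamming distance is 2.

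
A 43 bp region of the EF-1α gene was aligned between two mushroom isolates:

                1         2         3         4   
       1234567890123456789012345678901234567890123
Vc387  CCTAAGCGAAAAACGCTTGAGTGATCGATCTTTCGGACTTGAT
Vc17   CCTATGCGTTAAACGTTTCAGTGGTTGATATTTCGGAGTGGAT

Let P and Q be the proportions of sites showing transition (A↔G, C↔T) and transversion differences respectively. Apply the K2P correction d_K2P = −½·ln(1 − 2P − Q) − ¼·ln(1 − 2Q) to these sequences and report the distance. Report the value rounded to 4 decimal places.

Differing sites — 5:A/T (Tv); 9:A/T (Tv); 10:A/T (Tv); 16:C/T (Ti); 19:G/C (Tv); 24:A/G (Ti); 26:C/T (Ti); 30:C/A (Tv); 38:C/G (Tv); 40:T/G (Tv).
Of the 10 differences, 3 transitions and 7 transversions over 43 sites: P = 3/43 = 0.069767, Q = 7/43 = 0.162791.
d = −0.5·ln(0.697675) − 0.25·ln(0.674418) = −0.5·(-0.360002) − 0.25·(-0.393905) = 0.2785.

0.2785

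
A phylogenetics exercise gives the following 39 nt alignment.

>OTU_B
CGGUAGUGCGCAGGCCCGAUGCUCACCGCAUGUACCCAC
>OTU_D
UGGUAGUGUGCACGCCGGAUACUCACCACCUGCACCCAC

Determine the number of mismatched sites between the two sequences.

8

Differing sites — 1:C/U; 9:C/U; 13:G/C; 17:C/G; 21:G/A; 28:G/A; 30:A/C; 33:U/C.
That gives 8 mismatches out of 39 aligned sites, so the Hamming distance is 8.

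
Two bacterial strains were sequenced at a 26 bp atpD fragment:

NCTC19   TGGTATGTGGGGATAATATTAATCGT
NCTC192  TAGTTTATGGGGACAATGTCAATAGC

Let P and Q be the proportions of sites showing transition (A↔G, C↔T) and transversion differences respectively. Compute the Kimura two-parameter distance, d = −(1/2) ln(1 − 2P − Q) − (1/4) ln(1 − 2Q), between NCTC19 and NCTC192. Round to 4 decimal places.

The sequences differ at positions 2 (G/A, transition), 5 (A/T, transversion), 7 (G/A, transition), 14 (T/C, transition), 18 (A/G, transition), 20 (T/C, transition), 24 (C/A, transversion), 26 (T/C, transition).
Of the 8 differences, 6 transitions and 2 transversions over 26 sites: P = 6/26 = 0.230769, Q = 2/26 = 0.076923.
d = −0.5·ln(0.461539) − 0.25·ln(0.846154) = −0.5·(-0.773189) − 0.25·(-0.167054) = 0.4284.

0.4284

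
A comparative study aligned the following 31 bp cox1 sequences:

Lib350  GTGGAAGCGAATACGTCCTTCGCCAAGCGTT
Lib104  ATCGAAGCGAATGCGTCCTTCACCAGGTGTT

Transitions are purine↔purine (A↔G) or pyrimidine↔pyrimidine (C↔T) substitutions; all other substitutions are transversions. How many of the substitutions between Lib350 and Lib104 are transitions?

Mismatches occur at site 1 (G↔A, transition), site 3 (G↔C, transversion), site 13 (A↔G, transition), site 22 (G↔A, transition), site 26 (A↔G, transition), site 28 (C↔T, transition).
Of the 6 differences, 5 transitions and 1 transversion, so the answer is 5.

5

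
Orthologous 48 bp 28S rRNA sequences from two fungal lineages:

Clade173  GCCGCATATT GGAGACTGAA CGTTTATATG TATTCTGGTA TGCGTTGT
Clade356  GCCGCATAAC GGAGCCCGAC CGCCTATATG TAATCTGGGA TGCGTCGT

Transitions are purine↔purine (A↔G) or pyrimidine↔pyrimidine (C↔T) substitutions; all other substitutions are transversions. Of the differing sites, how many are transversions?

5

The sequences differ at positions 9 (T/A, transversion), 10 (T/C, transition), 15 (A/C, transversion), 17 (T/C, transition), 20 (A/C, transversion), 23 (T/C, transition), 24 (T/C, transition), 33 (T/A, transversion), 39 (T/G, transversion), 46 (T/C, transition).
Of the 10 differences, 5 transitions and 5 transversions, so the answer is 5.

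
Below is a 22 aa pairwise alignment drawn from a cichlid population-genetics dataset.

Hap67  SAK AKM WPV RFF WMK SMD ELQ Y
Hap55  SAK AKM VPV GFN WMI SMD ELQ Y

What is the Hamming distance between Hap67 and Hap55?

4

The sequences differ at positions 7 (W/V), 10 (R/G), 12 (F/N), 15 (K/I).
That gives 4 mismatches out of 22 aligned sites, so the Hamming distance is 4.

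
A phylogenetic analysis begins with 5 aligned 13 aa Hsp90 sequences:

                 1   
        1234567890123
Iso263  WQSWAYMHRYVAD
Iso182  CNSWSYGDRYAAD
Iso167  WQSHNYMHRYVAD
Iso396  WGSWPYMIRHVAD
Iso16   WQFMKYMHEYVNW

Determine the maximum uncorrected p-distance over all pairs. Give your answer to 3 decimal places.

0.846

Pairwise Hamming distances:
  Iso263 vs Iso182: 6
  Iso263 vs Iso167: 2
  Iso263 vs Iso396: 4
  Iso263 vs Iso16: 6
  Iso182 vs Iso167: 7
  Iso182 vs Iso396: 7
  Iso182 vs Iso16: 11
  Iso167 vs Iso396: 5
  Iso167 vs Iso16: 6
  Iso396 vs Iso16: 9
The largest is 11 mismatches, between Iso182 and Iso16; p = 11/13 = 0.846.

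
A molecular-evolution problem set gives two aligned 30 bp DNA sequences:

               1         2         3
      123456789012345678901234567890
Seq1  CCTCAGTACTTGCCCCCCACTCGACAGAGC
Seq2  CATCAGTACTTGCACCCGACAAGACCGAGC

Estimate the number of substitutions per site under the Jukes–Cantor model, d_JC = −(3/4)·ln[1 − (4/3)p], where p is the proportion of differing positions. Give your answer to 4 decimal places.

Differing sites — 2:C/A; 14:C/A; 18:C/G; 21:T/A; 22:C/A; 26:A/C.
p = 6/30 = 0.200000.
d = −0.75 · ln(1 − (4/3)·0.200000) = −0.75 · ln(0.733333) = −0.75 · (-0.310155) = 0.2326.

0.2326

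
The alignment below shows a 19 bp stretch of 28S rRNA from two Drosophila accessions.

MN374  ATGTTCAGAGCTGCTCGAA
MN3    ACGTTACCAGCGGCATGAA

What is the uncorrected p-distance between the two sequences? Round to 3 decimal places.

0.368

The sequences differ at positions 2 (T/C), 6 (C/A), 7 (A/C), 8 (G/C), 12 (T/G), 15 (T/A), 16 (C/T).
There are 7 differences over 19 sites, so p = 7/19 = 0.368.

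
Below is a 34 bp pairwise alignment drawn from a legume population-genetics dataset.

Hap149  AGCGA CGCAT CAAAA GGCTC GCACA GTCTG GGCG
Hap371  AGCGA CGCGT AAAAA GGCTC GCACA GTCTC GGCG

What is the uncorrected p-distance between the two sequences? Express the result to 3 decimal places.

Mismatches occur at site 9 (A→G), site 11 (C→A), site 30 (G→C).
There are 3 differences over 34 sites, so p = 3/34 = 0.088.

0.088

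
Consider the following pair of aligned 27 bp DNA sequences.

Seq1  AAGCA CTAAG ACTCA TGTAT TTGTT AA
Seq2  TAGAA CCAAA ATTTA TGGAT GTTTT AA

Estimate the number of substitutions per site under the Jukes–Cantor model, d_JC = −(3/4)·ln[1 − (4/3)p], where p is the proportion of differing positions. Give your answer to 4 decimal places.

0.4408

Mismatches occur at site 1 (A↔T), site 4 (C↔A), site 7 (T↔C), site 10 (G↔A), site 12 (C↔T), site 14 (C↔T), site 18 (T↔G), site 21 (T↔G), site 23 (G↔T).
p = 9/27 = 0.333333.
d = −0.75 · ln(1 − (4/3)·0.333333) = −0.75 · ln(0.555556) = −0.75 · (-0.587786) = 0.4408.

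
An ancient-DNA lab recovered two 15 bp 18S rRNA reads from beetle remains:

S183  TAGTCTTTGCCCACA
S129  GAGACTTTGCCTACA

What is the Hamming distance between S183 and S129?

3

Differing sites — 1:T/G; 4:T/A; 12:C/T.
That gives 3 mismatches out of 15 aligned sites, so the Hamming distance is 3.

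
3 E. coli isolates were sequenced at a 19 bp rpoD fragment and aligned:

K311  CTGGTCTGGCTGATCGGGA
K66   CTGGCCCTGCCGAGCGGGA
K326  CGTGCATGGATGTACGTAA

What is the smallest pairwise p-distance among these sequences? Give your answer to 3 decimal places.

0.263

Pairwise Hamming distances:
  K311 vs K66: 5
  K311 vs K326: 9
  K66 vs K326: 11
The smallest is 5 mismatches, between K311 and K66; p = 5/19 = 0.263.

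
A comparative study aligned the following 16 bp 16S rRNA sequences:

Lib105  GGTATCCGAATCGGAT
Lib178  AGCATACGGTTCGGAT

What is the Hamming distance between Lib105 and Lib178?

The sequences differ at positions 1 (G/A), 3 (T/C), 6 (C/A), 9 (A/G), 10 (A/T).
That gives 5 mismatches out of 16 aligned sites, so the Hamming distance is 5.

5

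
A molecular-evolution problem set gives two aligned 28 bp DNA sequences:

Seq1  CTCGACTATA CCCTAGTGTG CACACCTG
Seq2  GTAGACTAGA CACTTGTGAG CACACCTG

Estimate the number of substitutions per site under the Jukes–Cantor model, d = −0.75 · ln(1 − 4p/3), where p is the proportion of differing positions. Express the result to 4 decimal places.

0.2524

Differing sites — 1:C/G; 3:C/A; 9:T/G; 12:C/A; 15:A/T; 19:T/A.
p = 6/28 = 0.214286.
d = −0.75 · ln(1 − (4/3)·0.214286) = −0.75 · ln(0.714285) = −0.75 · (-0.336473) = 0.2524.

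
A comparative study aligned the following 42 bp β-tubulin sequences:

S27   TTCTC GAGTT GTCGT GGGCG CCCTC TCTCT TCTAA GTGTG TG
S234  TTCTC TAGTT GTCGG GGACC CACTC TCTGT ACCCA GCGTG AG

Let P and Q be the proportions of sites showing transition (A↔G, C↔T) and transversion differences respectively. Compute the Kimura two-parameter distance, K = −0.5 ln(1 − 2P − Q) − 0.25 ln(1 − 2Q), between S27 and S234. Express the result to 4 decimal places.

Differing sites — 6:G/T (Tv); 15:T/G (Tv); 18:G/A (Ti); 20:G/C (Tv); 22:C/A (Tv); 29:C/G (Tv); 31:T/A (Tv); 33:T/C (Ti); 34:A/C (Tv); 37:T/C (Ti); 41:T/A (Tv).
Of the 11 differences, 3 transitions and 8 transversions over 42 sites: P = 3/42 = 0.071429, Q = 8/42 = 0.190476.
d = −0.5·ln(0.666666) − 0.25·ln(0.619048) = −0.5·(-0.405466) − 0.25·(-0.479572) = 0.3226.

0.3226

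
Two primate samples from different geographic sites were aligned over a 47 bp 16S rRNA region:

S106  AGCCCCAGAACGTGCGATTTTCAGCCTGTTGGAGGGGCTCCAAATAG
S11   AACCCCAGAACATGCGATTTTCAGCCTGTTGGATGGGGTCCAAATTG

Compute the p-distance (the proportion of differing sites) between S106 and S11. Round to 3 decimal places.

0.106

Mismatches occur at site 2 (G↔A), site 12 (G↔A), site 34 (G↔T), site 38 (C↔G), site 46 (A↔T).
There are 5 differences over 47 sites, so p = 5/47 = 0.106.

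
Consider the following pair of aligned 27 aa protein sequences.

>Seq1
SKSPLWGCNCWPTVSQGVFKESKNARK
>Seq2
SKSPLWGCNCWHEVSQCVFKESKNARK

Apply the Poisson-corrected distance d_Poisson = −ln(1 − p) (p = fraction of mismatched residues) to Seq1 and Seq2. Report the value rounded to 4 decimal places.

Mismatches occur at site 12 (P/H), site 13 (T/E), site 17 (G/C).
p = 3/27 = 0.111111.
d = −ln(1 − 0.111111) = −ln(0.888889) = 0.1178.

0.1178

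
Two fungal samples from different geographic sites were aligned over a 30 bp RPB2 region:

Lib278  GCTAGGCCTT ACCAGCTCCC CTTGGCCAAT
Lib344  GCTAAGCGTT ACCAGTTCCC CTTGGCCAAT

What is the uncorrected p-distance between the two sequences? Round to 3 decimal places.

0.100

The sequences differ at positions 5 (G/A), 8 (C/G), 16 (C/T).
There are 3 differences over 30 sites, so p = 3/30 = 0.100.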